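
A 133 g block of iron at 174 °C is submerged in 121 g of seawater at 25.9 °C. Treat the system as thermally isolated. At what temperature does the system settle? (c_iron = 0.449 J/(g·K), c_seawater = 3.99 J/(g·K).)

T_f ≈ 42.2 °C

With ΣQ=0 the equilibrium temperature is the m·c-weighted mean:
T_f = (59.72*174 + 482.79*25.9) / (59.72 + 482.79)
    = 22895 / 542.51 ≈ 42.20 °C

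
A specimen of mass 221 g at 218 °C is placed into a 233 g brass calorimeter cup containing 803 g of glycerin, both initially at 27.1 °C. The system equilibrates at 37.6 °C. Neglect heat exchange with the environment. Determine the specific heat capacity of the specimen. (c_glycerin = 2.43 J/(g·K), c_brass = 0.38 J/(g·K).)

c ≈ 0.537 J/(g·K)

Heat gained plus heat lost sum to zero:
221·c·(37.6 − 218) + 803·2.43·(37.6 − 27.1) + 233·0.38·(37.6 − 27.1) = 0
-39868 c = -21418
c = -21418/-39868 ≈ 0.5372 J/(g·K)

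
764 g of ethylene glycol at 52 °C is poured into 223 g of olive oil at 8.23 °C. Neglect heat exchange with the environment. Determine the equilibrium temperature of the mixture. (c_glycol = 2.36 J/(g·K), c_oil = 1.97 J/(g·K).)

Heat gained plus heat lost sum to zero:
764*2.36*(T − 52) + 223*1.97*(T − 8.23) = 0
(1803 + 439.31) T = 1803*52 + 439.31*8.23
T = 97374/2242.3 ≈ 43.42 °C

T_f ≈ 43.4 °C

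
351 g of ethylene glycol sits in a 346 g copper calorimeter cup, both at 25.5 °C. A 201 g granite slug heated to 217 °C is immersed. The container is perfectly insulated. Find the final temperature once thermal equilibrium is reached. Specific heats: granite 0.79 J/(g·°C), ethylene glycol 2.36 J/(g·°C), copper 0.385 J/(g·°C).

Taking heat into each body as positive, Σ m c ΔT = 0:
201×0.79×(T − 217) + 351×2.36×(T − 25.5) + 346×0.385×(T − 25.5) = 0
158.79(T − 217) + 828.36(T − 25.5) + 133.21(T − 25.5) = 0
1120.4 T = 58977
T = 58977/1120.4 ≈ 52.64 °C

T_f ≈ 52.6 °C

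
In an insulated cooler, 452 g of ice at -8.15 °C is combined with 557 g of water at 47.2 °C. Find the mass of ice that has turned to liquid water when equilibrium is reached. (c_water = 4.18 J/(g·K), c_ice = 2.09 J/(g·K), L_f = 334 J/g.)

m_melted ≈ 306 g

Heat available from the water dropping to 0 °C: 557·4.18·47.2 = 109894 J.
Warming the ice to 0 °C takes 452·2.09·8.15 = 7699.1 J, leaving 102195 J for melting.
To melt every bit of ice: 452·334 = 150968 J.
102195 J < 150968 J, so only part of the ice melts and the system sits at 0 °C.
Mass melted = 102195/334 ≈ 306 g.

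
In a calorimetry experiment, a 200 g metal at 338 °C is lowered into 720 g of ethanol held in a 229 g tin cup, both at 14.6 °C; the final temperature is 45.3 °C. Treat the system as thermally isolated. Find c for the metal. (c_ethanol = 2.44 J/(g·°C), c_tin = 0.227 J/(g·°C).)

Energy conservation, ΣQ = 0:
200×c×(45.3 − 338) + 720×2.44×(45.3 − 14.6) + 229×0.227×(45.3 − 14.6) = 0
-58540 c = -55530
c = -55530/-58540 ≈ 0.9486 J/(g·°C)

c ≈ 0.949 J/(g·°C)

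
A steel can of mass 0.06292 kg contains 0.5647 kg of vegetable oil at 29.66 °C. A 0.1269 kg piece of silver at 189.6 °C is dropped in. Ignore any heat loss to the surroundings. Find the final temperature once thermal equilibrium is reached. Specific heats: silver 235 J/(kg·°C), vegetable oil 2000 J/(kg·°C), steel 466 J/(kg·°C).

Energy conservation, ΣQ = 0:
0.1269*235*(T − 189.6) + 0.5647*2000*(T − 29.66) + 0.06292*466*(T − 29.66) = 0
(29.82 + 1129.4 + 29.32) T = 29.82*189.6 + 1129.4*29.66 + 29.32*29.66
T = 40022 / 1188.5 = 33.7 °C

T_f ≈ 33.7 °C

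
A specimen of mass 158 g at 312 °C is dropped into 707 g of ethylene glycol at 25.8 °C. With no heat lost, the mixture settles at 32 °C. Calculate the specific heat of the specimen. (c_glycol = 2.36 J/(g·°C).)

m_s c (T_s − T_f) = m_glycol c_glycol (T_f − T_0):
158×c×(312 − 32) = 707×2.36×(32 − 25.8)
44240 c = 10345  ⇒  c ≈ 0.2338 J/(g·°C)

c ≈ 0.234 J/(g·°C)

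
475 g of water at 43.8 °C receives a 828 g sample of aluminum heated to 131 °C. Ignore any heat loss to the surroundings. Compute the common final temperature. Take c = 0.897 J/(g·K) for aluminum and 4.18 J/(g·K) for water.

Heat gained plus heat lost sum to zero:
828*0.897*(T − 131) + 475*4.18*(T − 43.8) = 0
742.72(T − 131) + 1985.5(T − 43.8) = 0
(742.72 + 1985.5) T = 742.72*131 + 1985.5*43.8
T = 184261 / 2728.2 = 67.5 °C

T_f ≈ 67.5 °C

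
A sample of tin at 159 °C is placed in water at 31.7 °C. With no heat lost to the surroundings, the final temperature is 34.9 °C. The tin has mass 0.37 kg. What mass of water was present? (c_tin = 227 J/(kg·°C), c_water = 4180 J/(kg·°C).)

m ≈ 0.779 kg

Net heat exchanged in the isolated system is zero:
0.37·227·(34.9 − 159) + m·4180·(34.9 − 31.7) = 0
13376 m = 10423
m = 10423/13376 ≈ 0.7792 kg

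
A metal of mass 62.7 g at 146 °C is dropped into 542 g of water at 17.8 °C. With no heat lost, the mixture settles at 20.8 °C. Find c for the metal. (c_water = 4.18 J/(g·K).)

Conservation of energy gives ΣQ = 0:
62.7×c×(20.8 − 146) + 542×4.18×(20.8 − 17.8) = 0
-7850 c = -6796.7
c = -6796.7/-7850 ≈ 0.8658 J/(g·K)

c ≈ 0.866 J/(g·K)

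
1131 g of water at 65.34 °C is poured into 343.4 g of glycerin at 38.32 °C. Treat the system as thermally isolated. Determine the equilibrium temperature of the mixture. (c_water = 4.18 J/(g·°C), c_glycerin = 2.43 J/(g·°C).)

T_f ≈ 61.3 °C

Heat gained plus heat lost sum to zero:
1131×4.18×(T − 65.34) + 343.4×2.43×(T − 38.32) = 0
(4727.6 + 834.46) T = 4727.6×65.34 + 834.46×38.32
T = 340877 / 5562 = 61.3 °C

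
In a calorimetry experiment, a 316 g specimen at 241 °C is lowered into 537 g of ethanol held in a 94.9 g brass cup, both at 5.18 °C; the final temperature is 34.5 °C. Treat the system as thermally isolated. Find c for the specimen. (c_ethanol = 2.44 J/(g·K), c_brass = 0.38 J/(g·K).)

c ≈ 0.605 J/(g·K)

Energy conservation, ΣQ = 0:
316×c×(34.5 − 241) + 537×2.44×(34.5 − 5.18) + 94.9×0.38×(34.5 − 5.18) = 0
-65254 c = -39475
c = -39475/-65254 ≈ 0.6049 J/(g·K)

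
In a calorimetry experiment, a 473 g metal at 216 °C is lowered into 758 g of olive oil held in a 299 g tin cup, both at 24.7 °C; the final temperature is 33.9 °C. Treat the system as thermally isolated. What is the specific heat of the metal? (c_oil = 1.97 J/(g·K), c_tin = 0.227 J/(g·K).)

c ≈ 0.167 J/(g·K)

Conservation of energy gives ΣQ = 0:
473×c×(33.9 − 216) + 758×1.97×(33.9 − 24.7) + 299×0.227×(33.9 − 24.7) = 0
-86133 c = -14362
c = -14362/-86133 ≈ 0.1667 J/(g·K)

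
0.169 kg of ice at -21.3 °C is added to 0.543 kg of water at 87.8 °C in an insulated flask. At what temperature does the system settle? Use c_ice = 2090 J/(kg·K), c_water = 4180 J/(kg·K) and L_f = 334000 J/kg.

Energy balance with sensible and latent terms:
ice -21.3→0 °C: 0.169×2090×21.3 = 7523.4; melt ice: 0.169×334000 = 56446; meltwater 0→T: 0.169×4180×T = 706.42 T; water cools: 0.543×4180×(T − 87.8) = 2269.7(T − 87.8)
2976.2 T = 199283 − 63969 = 135314
T ≈ 45.47 °C. Since T > 0 °C, the all-ice-melts assumption holds.

T_f ≈ 45.5 °C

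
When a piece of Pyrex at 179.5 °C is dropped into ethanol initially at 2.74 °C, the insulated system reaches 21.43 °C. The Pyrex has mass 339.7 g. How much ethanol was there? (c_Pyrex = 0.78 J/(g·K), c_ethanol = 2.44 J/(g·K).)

m ≈ 918 g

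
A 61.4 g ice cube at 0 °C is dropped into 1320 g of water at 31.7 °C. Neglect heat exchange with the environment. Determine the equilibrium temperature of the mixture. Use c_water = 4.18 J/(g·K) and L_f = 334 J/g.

Net heat exchanged in the isolated system is zero:
fusion: m_ice L_f = 61.4·334 = 20508
  warm the meltwater: 256.65 T
  water: 5517.6(T − 31.7)
5774.3 T = 174908 − 20508 = 154400
T ≈ 26.74 °C. Since T > 0 °C, the all-ice-melts assumption holds.

T_f ≈ 26.7 °C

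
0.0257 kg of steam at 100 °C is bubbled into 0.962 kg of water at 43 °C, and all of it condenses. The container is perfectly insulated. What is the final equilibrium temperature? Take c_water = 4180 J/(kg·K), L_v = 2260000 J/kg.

T_f ≈ 58.6 °C

Net heat exchanged in the isolated system is zero:
latent heat released on condensation: 0.0257·2260000 = 58082
  condensed water 100 °C→T: 107.43(T − 100)
  water warms: 0.962·4180·(T − 43) = 4021.2(T − 43)
4128.6 T = 58082 + 10743 + 172910 = 241734
T ≈ 58.55 °C (< 100 °C, so full condensation is consistent).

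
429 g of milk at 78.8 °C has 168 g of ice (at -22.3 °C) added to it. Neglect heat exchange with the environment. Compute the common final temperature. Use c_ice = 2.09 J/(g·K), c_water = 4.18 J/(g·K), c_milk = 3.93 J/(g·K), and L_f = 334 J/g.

T_f ≈ 28.9 °C

Energy balance with sensible and latent terms:
warm ice to 0 °C: 168×2.09×(0 − (-22.3)) = 7830
  latent heat to melt: 168×334 = 56112
  meltwater 0→T: 168×4.18×T = 702.24 T
  milk: 1686(T − 78.8)
2388.2 T = 132854 − 63942 = 68912
T ≈ 28.86 °C. Since T > 0 °C, the all-ice-melts assumption holds.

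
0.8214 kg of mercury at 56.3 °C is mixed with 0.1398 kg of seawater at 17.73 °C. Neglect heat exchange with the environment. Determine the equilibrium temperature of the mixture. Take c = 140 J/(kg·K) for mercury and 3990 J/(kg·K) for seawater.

T_f ≈ 24.3 °C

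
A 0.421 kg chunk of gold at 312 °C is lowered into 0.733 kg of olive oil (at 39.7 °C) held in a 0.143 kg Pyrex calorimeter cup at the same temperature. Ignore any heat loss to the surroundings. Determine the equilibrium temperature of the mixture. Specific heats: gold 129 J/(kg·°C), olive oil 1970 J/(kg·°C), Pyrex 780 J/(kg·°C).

Heat gained plus heat lost sum to zero:
0.421·129·(T − 312) + 0.733·1970·(T − 39.7) + 0.143·780·(T − 39.7) = 0
54.31(T − 312) + 1444(T − 39.7) + 111.54(T − 39.7) = 0
1609.9 T = 78700
T = 78700 / 1609.9 = 48.9 °C

T_f ≈ 48.9 °C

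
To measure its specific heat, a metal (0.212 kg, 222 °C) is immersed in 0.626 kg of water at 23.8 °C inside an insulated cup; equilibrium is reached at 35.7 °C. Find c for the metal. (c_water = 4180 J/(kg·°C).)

m_s c (T_s − T_f) = m_water c_water (T_f − T_0):
0.212×c×(222 − 35.7) = 0.626×4180×(35.7 − 23.8)
39.5 c = 31138  ⇒  c ≈ 788.4 J/(kg·°C)

c ≈ 788 J/(kg·°C)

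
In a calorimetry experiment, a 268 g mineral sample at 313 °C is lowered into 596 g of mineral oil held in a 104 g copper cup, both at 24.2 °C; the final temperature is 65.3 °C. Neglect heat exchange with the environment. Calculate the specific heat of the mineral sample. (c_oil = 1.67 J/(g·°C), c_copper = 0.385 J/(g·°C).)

c ≈ 0.641 J/(g·°C)

Taking heat into each body as positive, Σ m c ΔT = 0:
268×c×(65.3 − 313) + 596×1.67×(65.3 − 24.2) + 104×0.385×(65.3 − 24.2) = 0
-66384 c = -42553
c = -42553/-66384 ≈ 0.641 J/(g·°C)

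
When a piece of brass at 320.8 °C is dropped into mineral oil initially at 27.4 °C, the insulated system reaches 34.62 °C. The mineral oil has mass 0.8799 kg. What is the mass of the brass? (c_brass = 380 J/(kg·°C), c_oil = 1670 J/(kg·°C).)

m ≈ 0.0976 kg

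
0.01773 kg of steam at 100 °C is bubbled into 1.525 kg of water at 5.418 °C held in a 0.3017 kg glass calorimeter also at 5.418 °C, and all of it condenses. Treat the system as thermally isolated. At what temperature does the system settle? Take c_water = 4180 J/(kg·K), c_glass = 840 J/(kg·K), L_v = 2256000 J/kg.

Net heat exchanged in the isolated system is zero:
latent heat released on condensation: 0.01773·2256000 = 39999; condensate cools 100→T: 0.01773·4180·(T − 100) = 74.11(T − 100); original water: 6374.5(T − 5.418); glass cup: 0.3017·840·(T − 5.418) = 253.43(T − 5.418)
6702 T = 39999 + 7411.1 + 35910 = 83320
T ≈ 12.43 °C (< 100 °C, so full condensation is consistent).

T_f ≈ 12.4 °C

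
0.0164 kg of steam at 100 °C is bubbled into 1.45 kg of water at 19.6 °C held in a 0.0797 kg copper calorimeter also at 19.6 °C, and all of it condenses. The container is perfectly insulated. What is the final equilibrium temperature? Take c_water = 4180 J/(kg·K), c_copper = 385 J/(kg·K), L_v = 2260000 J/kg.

Setting the total heat transfer to zero:
condense steam: −0.0164×2260000 = −37064; condensed water 100 °C→T: 68.55(T − 100); water warms: 1.45×4180×(T − 19.6) = 6061(T − 19.6); copper cup: 0.0797×385×(T − 19.6) = 30.68(T − 19.6)
6160.2 T = 37064 + 6855.2 + 119397 = 163316
T ≈ 26.51 °C (< 100 °C, so full condensation is consistent).

T_f ≈ 26.5 °C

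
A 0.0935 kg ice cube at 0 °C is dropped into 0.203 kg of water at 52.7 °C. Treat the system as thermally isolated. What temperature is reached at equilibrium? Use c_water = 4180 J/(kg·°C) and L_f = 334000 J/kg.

T_f ≈ 10.9 °C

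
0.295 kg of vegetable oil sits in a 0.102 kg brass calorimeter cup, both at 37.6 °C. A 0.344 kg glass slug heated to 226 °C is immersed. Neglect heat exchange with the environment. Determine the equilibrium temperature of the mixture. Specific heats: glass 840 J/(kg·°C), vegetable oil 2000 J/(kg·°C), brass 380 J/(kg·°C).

T_f ≈ 96.9 °C

T_f = Σ m_i c_i T_i / Σ m_i c_i:
T_f = (288.96*226 + 590*37.6 + 38.76*37.6) / (288.96 + 590 + 38.76)
    = 88946 / 917.72 ≈ 96.92 °C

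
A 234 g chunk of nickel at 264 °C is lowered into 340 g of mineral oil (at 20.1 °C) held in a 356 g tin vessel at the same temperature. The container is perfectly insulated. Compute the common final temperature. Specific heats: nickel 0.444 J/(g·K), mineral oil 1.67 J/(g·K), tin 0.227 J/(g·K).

Energy conservation, ΣQ = 0:
234×0.444×(T − 264) + 340×1.67×(T − 20.1) + 356×0.227×(T − 20.1) = 0
752.51 T = 40466
T = 40466/752.51 ≈ 53.77 °C

T_f ≈ 53.8 °C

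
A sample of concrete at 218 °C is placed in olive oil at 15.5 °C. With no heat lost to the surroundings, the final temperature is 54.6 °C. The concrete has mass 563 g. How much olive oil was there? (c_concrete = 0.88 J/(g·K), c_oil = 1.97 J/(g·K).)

m ≈ 1050 g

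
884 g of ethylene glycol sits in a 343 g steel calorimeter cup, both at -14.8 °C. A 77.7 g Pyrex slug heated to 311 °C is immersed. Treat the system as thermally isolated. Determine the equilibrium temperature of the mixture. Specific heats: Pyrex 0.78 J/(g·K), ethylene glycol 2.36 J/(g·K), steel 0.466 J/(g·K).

T_f ≈ -6.2 °C

Let T be the final temperature. ΣQ_i = 0:
77.7×0.78×(T − 311) + 884×2.36×(T − (-14.8)) + 343×0.466×(T − (-14.8)) = 0
2306.7 T = -14393
T ≈ -6.24 °C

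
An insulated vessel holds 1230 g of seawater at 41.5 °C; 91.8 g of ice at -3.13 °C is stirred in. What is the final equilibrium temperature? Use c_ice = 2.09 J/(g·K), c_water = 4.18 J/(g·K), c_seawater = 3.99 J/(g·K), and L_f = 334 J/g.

T_f ≈ 32.6 °C

Taking heat into each body as positive, Σ m c ΔT = 0:
warm ice to 0 °C: 91.8·2.09·(0 − (-3.13)) = 600.53
  melt ice: 91.8·334 = 30661
  warm the meltwater: 383.72 T
  seawater: 4907.7(T − 41.5)
5291.4 T = 203670 − 31262 = 172408
T ≈ 32.58 °C (positive, so assuming full melt was valid).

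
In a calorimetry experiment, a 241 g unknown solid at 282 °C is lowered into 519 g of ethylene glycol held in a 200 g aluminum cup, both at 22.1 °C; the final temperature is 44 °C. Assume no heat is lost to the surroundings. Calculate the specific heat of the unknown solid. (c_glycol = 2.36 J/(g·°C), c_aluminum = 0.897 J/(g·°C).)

Conservation of energy gives ΣQ = 0:
241·c·(44 − 282) + 519·2.36·(44 − 22.1) + 200·0.897·(44 − 22.1) = 0
-57358 c = -30753
c = -30753/-57358 ≈ 0.5362 J/(g·°C)

c ≈ 0.536 J/(g·°C)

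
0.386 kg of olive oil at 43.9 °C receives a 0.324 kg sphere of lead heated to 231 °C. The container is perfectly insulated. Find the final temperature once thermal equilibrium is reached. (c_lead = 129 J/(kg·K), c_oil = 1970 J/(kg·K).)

T_f ≈ 53.6 °C

Taking heat into each body as positive, Σ m c ΔT = 0:
0.324×129×(T − 231) + 0.386×1970×(T − 43.9) = 0
41.8(T − 231) + 760.42(T − 43.9) = 0
(41.8 + 760.42) T = 41.8×231 + 760.42×43.9
T ≈ 53.65 °C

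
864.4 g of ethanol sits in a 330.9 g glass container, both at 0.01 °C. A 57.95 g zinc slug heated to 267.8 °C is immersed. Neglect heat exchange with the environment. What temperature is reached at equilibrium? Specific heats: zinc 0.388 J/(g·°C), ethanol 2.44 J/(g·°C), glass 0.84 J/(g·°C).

T_f ≈ 2.5 °C

Net heat exchanged in the isolated system is zero:
57.95*0.388*(T − 267.8) + 864.4*2.44*(T − 0.01) + 330.9*0.84*(T − 0.01) = 0
22.48(T − 267.8) + 2109.1(T − 0.01) + 277.96(T − 0.01) = 0
2409.6 T = 6045.2
T = 6045.2 / 2409.6 = 2.51 °C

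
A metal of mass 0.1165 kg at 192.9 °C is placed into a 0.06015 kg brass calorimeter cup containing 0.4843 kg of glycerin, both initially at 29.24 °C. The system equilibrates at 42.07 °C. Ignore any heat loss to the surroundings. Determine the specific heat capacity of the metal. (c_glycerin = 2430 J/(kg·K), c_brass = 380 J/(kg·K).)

Net heat exchanged in the isolated system is zero:
0.1165·c·(42.07 − 192.9) + 0.4843·2430·(42.07 − 29.24) + 0.06015·380·(42.07 − 29.24) = 0
-17.57 c = -15392
c = -15392/-17.57 ≈ 876 J/(kg·K)

c ≈ 876 J/(kg·K)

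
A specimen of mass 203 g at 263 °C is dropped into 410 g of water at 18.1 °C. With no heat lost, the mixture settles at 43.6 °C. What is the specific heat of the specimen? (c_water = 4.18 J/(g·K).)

Let T be the final temperature. ΣQ_i = 0:
203·c·(43.6 − 263) + 410·4.18·(43.6 − 18.1) = 0
-44538 c = -43702
c = -43702/-44538 ≈ 0.9812 J/(g·K)

c ≈ 0.981 J/(g·K)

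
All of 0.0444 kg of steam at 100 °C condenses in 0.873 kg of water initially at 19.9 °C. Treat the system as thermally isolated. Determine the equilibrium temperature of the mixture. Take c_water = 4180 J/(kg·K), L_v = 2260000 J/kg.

Setting the total heat transfer to zero:
steam→water at 100 °C releases m L_v = 0.0444·2260000 = 100344
  condensate cools 100→T: 0.0444·4180·(T − 100) = 185.59(T − 100)
  water warms: 0.873·4180·(T − 19.9) = 3649.1(T − 19.9)
3834.7 T = 100344 + 18559 + 72618 = 191521
T ≈ 49.94 °C, under the boiling point, so the assumption holds.

T_f ≈ 49.9 °C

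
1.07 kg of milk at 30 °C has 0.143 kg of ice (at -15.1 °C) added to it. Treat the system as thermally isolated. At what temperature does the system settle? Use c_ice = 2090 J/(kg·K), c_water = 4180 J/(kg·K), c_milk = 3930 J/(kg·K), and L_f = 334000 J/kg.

Let T be the final temperature. ΣQ_i = 0:
warm ice to 0 °C: 0.143×2090×(0 − (-15.1)) = 4512.9
  melt ice: 0.143×334000 = 47762
  warm the meltwater: 597.74 T
  milk: 4205.1(T − 30)
4802.8 T = 126153 − 52275 = 73878
T ≈ 15.38 °C — above 0 °C, consistent with complete melting.

T_f ≈ 15.4 °C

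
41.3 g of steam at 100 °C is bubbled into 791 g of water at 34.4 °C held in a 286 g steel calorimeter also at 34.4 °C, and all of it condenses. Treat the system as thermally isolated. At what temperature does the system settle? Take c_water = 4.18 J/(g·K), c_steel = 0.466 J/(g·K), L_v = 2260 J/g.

T_f ≈ 63.4 °C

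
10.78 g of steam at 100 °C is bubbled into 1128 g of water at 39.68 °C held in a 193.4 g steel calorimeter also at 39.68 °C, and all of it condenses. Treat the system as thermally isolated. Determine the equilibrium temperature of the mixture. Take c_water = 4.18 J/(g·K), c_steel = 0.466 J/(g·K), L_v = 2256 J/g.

T_f ≈ 45.3 °C

Setting the total heat transfer to zero:
steam→water at 100 °C releases m L_v = 10.78·2256 = 24320
  condensate cools 100→T: 10.78·4.18·(T − 100) = 45.06(T − 100)
  original water: 4715(T − 39.68)
  steel cup: 193.4·0.466·(T − 39.68) = 90.12(T − 39.68)
4850.2 T = 24320 + 4506 + 190669 = 219495
T ≈ 45.25 °C, under the boiling point, so the assumption holds.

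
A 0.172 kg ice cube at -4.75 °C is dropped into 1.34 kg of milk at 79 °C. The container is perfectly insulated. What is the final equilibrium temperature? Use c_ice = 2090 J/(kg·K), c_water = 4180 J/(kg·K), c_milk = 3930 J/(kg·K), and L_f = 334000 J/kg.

T_f ≈ 59.6 °C

Conservation of energy gives ΣQ = 0:
warm ice to 0 °C: 0.172·2090·(0 − (-4.75)) = 1707.5; fusion: m_ice L_f = 0.172·334000 = 57448; meltwater 0→T: 0.172·4180·T = 718.96 T; milk: 5266.2(T − 79)
5985.2 T = 416030 − 59156 = 356874
T ≈ 59.63 °C — above 0 °C, consistent with complete melting.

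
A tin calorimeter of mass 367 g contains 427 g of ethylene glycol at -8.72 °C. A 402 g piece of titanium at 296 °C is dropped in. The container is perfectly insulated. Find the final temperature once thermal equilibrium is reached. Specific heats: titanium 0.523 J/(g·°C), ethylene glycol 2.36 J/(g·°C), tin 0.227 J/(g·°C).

Heat gained plus heat lost sum to zero:
402·0.523·(T − 296) + 427·2.36·(T − (-8.72)) + 367·0.227·(T − (-8.72)) = 0
210.25(T − 296) + 1007.7(T − (-8.72)) + 83.31(T − (-8.72)) = 0
1301.3 T = 52719
T ≈ 40.51 °C

T_f ≈ 40.5 °C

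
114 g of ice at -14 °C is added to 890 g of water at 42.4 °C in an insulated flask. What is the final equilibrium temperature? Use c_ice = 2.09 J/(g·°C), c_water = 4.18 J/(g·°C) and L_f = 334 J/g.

Setting the total heat transfer to zero:
warm ice to 0 °C: 114×2.09×(0 − (-14)) = 3335.6
  melt ice: 114×334 = 38076
  meltwater 0→T: 114×4.18×T = 476.52 T
  water: 3720.2(T − 42.4)
4196.7 T = 157736 − 41412 = 116325
T ≈ 27.72 °C (positive, so assuming full melt was valid).

T_f ≈ 27.7 °C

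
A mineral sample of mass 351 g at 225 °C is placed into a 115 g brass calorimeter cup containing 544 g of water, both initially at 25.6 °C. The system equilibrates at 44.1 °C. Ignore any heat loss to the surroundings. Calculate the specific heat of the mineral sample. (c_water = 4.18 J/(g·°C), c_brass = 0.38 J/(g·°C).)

Net heat exchanged in the isolated system is zero:
351×c×(44.1 − 225) + 544×4.18×(44.1 − 25.6) + 115×0.38×(44.1 − 25.6) = 0
-63496 c = -42876
c = -42876/-63496 ≈ 0.6753 J/(g·°C)

c ≈ 0.675 J/(g·°C)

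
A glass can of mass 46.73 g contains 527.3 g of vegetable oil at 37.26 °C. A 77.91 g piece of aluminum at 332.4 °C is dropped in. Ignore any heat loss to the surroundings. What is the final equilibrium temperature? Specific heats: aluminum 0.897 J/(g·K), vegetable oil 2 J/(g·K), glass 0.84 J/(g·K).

Net heat exchanged in the isolated system is zero:
77.91*0.897*(T − 332.4) + 527.3*2*(T − 37.26) + 46.73*0.84*(T − 37.26) = 0
69.89(T − 332.4) + 1054.6(T − 37.26) + 39.25(T − 37.26) = 0
1163.7 T = 63987
T = 63987 / 1163.7 = 55 °C

T_f ≈ 55.0 °C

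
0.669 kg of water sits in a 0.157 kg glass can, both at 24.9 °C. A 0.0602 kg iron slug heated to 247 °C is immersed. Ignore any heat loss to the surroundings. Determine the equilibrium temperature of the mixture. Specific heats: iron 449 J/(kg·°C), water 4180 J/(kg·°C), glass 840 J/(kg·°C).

T_f ≈ 26.9 °C

Net heat exchanged in the isolated system is zero:
0.0602*449*(T − 247) + 0.669*4180*(T − 24.9) + 0.157*840*(T − 24.9) = 0
(27.03 + 2796.4 + 131.88) T = 27.03*247 + 2796.4*24.9 + 131.88*24.9
T = 79591/2955.3 ≈ 26.93 °C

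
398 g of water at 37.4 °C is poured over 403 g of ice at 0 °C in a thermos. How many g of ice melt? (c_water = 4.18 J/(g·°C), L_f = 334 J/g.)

m_melted ≈ 186 g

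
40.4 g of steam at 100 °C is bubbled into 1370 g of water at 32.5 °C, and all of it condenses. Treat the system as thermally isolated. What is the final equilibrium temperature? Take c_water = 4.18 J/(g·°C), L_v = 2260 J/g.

Let T be the final temperature. ΣQ_i = 0:
steam→water at 100 °C releases m L_v = 40.4·2260 = 91304
  condensed water 100 °C→T: 168.87(T − 100)
  original water: 5726.6(T − 32.5)
5895.5 T = 91304 + 16887 + 186114 = 294306
T ≈ 49.92 °C, under the boiling point, so the assumption holds.

T_f ≈ 49.9 °C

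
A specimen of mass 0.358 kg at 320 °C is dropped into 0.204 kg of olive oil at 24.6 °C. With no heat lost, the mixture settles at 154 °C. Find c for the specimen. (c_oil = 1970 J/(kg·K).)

m_s c (T_s − T_f) = m_oil c_oil (T_f − T_0):
0.358×c×(320 − 154) = 0.204×1970×(154 − 24.6)
59.43 c = 52003  ⇒  c ≈ 875.1 J/(kg·K)

c ≈ 875 J/(kg·K)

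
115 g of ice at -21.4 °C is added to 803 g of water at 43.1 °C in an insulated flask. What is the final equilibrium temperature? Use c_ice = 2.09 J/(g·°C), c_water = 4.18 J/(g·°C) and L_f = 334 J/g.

T_f ≈ 26.4 °C

Setting the total heat transfer to zero:
ice -21.4→0 °C: 115·2.09·21.4 = 5143.5
  melt ice: 115·334 = 38410
  meltwater 0→T: 115·4.18·T = 480.7 T
  water cools: 803·4.18·(T − 43.1) = 3356.5(T − 43.1)
3837.2 T = 144667 − 43553 = 101113
T ≈ 26.35 °C. Since T > 0 °C, the all-ice-melts assumption holds.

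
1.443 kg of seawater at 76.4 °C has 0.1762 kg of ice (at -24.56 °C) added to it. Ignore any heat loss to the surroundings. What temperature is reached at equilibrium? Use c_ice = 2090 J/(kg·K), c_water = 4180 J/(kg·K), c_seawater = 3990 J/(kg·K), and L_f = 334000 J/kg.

Energy balance with sensible and latent terms:
ice -24.56→0 °C: 0.1762·2090·24.56 = 9044.4
  fusion: m_ice L_f = 0.1762·334000 = 58851
  meltwater 0→T: 0.1762·4180·T = 736.52 T
  seawater cools: 1.443·3990·(T − 76.4) = 5757.6(T − 76.4)
6494.1 T = 439878 − 67895 = 371983
T ≈ 57.28 °C (positive, so assuming full melt was valid).

T_f ≈ 57.3 °C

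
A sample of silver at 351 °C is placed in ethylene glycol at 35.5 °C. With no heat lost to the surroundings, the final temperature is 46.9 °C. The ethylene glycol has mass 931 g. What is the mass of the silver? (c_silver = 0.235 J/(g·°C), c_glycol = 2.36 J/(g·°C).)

Taking heat into each body as positive, Σ m c ΔT = 0:
m·0.235·(46.9 − 351) + 931·2.36·(46.9 − 35.5) = 0
-71.46 m = -25048
m = -25048/-71.46 ≈ 350.5 g

m ≈ 350 g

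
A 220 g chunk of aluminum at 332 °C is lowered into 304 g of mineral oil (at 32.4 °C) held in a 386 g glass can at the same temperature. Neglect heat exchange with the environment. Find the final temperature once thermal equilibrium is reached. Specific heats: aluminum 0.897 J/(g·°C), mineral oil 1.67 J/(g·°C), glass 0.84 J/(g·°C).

T_f ≈ 89.8 °C

Setting the total heat transfer to zero:
220×0.897×(T − 332) + 304×1.67×(T − 32.4) + 386×0.84×(T − 32.4) = 0
197.34(T − 332) + 507.68(T − 32.4) + 324.24(T − 32.4) = 0
1029.3 T = 92471
T ≈ 89.84 °C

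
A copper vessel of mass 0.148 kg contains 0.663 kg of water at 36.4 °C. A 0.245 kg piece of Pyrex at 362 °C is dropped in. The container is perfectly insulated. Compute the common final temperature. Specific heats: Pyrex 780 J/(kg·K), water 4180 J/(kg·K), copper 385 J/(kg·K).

Let T be the final temperature. ΣQ_i = 0:
0.245·780·(T − 362) + 0.663·4180·(T − 36.4) + 0.148·385·(T − 36.4) = 0
3019.4 T = 172129
T = 172129 / 3019.4 = 57 °C

T_f ≈ 57.0 °C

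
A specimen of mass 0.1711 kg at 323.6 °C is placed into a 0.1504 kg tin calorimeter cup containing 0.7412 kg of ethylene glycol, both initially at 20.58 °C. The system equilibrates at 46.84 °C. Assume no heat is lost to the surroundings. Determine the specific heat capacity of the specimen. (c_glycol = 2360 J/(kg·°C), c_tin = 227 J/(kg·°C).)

Energy conservation, ΣQ = 0:
0.1711×c×(46.84 − 323.6) + 0.7412×2360×(46.84 − 20.58) + 0.1504×227×(46.84 − 20.58) = 0
-47.35 c = -46831
c = -46831/-47.35 ≈ 989 J/(kg·°C)

c ≈ 989 J/(kg·°C)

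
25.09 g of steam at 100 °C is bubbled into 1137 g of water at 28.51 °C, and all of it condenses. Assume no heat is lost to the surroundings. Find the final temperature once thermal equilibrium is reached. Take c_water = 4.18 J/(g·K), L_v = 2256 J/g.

T_f ≈ 41.7 °C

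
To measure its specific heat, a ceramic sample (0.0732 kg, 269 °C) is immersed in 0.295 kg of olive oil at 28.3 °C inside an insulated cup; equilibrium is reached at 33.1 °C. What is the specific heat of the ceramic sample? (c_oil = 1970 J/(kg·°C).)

c ≈ 162 J/(kg·°C)

Heat lost by the ceramic sample = heat gained by the oil:
0.0732×c×(269 − 33.1) = 0.295×1970×(33.1 − 28.3)
17.27 c = 2789.5  ⇒  c ≈ 161.5 J/(kg·°C)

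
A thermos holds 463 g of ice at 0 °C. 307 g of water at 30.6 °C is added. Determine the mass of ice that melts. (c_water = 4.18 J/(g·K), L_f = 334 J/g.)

Cooling the water to 0 °C releases 307·4.18·30.6 = 39268 J.
To melt every bit of ice: 463·334 = 154642 J.
Since 39268 < 154642 J, not all the ice melts; equilibrium is at 0 °C.
m_melted·334 = 39268  ⇒  m_melted ≈ 117.6 g.

m_melted ≈ 118 g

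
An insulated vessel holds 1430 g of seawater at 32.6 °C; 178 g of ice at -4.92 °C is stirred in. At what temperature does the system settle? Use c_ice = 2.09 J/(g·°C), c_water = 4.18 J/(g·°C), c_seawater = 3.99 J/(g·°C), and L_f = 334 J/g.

T_f ≈ 19.3 °C

Heat gained plus heat lost sum to zero:
warm ice to 0 °C: 178×2.09×(0 − (-4.92)) = 1830.3; latent heat to melt: 178×334 = 59452; warm the meltwater: 744.04 T; seawater cools: 1430×3.99×(T − 32.6) = 5705.7(T − 32.6)
6449.7 T = 186006 − 61282 = 124723
T ≈ 19.34 °C. Since T > 0 °C, the all-ice-melts assumption holds.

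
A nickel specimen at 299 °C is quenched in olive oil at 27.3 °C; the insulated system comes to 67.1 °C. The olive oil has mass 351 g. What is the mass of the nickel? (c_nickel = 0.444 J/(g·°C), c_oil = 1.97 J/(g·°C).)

m ≈ 267 g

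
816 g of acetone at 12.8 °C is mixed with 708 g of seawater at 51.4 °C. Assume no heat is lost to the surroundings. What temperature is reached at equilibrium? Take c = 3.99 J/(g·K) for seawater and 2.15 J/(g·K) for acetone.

T_f ≈ 36.6 °C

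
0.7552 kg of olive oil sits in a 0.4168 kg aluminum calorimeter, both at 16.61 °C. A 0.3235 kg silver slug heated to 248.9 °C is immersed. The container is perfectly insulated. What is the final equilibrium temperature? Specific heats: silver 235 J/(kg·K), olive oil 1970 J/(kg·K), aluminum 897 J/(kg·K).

Let T be the final temperature. ΣQ_i = 0:
0.3235×235×(T − 248.9) + 0.7552×1970×(T − 16.61) + 0.4168×897×(T − 16.61) = 0
1937.6 T = 49843
T = 49843/1937.6 ≈ 25.72 °C

T_f ≈ 25.7 °C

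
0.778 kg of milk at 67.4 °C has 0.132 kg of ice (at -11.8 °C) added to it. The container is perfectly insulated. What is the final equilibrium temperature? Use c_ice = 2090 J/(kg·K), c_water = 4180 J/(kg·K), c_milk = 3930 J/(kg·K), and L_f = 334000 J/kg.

T_f ≈ 44.0 °C

Taking heat into each body as positive, Σ m c ΔT = 0:
warm ice to 0 °C: 0.132×2090×(0 − (-11.8)) = 3255.4; fusion: m_ice L_f = 0.132×334000 = 44088; warm the meltwater: 551.76 T; milk: 3057.5(T − 67.4)
3609.3 T = 206078 − 47343 = 158735
T ≈ 43.98 °C — above 0 °C, consistent with complete melting.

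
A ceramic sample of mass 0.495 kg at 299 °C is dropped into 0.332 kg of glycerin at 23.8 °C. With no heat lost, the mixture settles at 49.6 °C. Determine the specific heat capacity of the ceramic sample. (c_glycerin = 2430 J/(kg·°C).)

c ≈ 169 J/(kg·°C)

m_s c (T_s − T_f) = m_glycerin c_glycerin (T_f − T_0):
0.495×c×(299 − 49.6) = 0.332×2430×(49.6 − 23.8)
123.45 c = 20814  ⇒  c ≈ 168.6 J/(kg·°C)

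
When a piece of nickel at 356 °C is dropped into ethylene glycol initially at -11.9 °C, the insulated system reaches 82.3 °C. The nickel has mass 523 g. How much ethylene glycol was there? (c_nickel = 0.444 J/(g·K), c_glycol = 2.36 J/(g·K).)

Conservation of energy gives ΣQ = 0:
523×0.444×(82.3 − 356) + m×2.36×(82.3 − (-11.9)) = 0
222.31 m = 63556
m = 63556/222.31 ≈ 285.9 g

m ≈ 286 g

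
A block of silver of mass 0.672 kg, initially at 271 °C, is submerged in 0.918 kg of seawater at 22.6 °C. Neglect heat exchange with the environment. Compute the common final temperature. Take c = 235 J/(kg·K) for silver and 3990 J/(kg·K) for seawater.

T_f is the heat-capacity-weighted average of the initial temperatures:
T_f = (157.92*271 + 3662.8*22.6) / (157.92 + 3662.8)
    = 125576 / 3820.7 ≈ 32.87 °C

T_f ≈ 32.9 °C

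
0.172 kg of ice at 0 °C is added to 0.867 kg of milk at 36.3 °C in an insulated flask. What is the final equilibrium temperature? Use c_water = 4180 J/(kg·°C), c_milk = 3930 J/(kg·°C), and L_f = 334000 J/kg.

T_f ≈ 16.1 °C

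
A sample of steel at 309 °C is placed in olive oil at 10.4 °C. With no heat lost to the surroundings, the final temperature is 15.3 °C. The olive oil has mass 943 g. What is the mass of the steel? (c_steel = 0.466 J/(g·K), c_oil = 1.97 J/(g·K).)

m ≈ 66.5 g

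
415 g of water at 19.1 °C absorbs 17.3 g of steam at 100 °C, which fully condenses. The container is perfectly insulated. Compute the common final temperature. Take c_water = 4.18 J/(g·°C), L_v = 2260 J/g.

Setting the total heat transfer to zero:
condense steam: −17.3·2260 = −39098
  condensate cools 100→T: 17.3·4.18·(T − 100) = 72.31(T − 100)
  water warms: 415·4.18·(T − 19.1) = 1734.7(T − 19.1)
1807 T = 39098 + 7231.4 + 33133 = 79462
T ≈ 43.97 °C, under the boiling point, so the assumption holds.

T_f ≈ 44.0 °C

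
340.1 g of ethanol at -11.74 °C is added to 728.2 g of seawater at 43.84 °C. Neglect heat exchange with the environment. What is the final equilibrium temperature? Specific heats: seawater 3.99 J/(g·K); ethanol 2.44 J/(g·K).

T_f ≈ 31.5 °C

Heat gained plus heat lost sum to zero:
728.2·3.99·(T − 43.84) + 340.1·2.44·(T − (-11.74)) = 0
2905.5(T − 43.84) + 829.84(T − (-11.74)) = 0
(2905.5 + 829.84) T = 2905.5·43.84 + 829.84·(-11.74)
T = 117636 / 3735.4 = 31.5 °C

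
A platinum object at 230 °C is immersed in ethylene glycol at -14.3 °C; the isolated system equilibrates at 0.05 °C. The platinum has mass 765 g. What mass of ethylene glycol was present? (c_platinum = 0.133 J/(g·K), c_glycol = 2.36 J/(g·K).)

m ≈ 691 g

Conservation of energy gives ΣQ = 0:
765×0.133×(0.05 − 230) + m×2.36×(0.05 − (-14.3)) = 0
33.87 m = 23396
m = 23396/33.87 ≈ 690.8 g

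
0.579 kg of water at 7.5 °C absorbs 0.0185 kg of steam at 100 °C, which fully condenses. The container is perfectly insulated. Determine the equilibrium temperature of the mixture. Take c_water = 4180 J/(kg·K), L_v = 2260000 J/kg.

Conservation of energy gives ΣQ = 0:
steam→water at 100 °C releases m L_v = 0.0185×2260000 = 41810
  condensed water 100 °C→T: 77.33(T − 100)
  original water: 2420.2(T − 7.5)
2497.5 T = 41810 + 7733 + 18152 = 67695
T ≈ 27.10 °C — below 100 °C, confirming all the steam condensed.

T_f ≈ 27.1 °C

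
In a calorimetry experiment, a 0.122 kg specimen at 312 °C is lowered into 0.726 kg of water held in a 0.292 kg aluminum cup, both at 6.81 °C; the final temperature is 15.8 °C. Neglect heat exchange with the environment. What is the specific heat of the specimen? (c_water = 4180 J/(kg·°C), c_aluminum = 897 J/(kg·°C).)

Conservation of energy gives ΣQ = 0:
0.122·c·(15.8 − 312) + 0.726·4180·(15.8 − 6.81) + 0.292·897·(15.8 − 6.81) = 0
-36.14 c = -29636
c = -29636/-36.14 ≈ 820.1 J/(kg·°C)

c ≈ 820 J/(kg·°C)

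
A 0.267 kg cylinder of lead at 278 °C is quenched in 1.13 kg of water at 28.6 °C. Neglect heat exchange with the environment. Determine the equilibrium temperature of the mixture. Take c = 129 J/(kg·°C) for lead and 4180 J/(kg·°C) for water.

T_f ≈ 30.4 °C

Net heat exchanged in the isolated system is zero:
0.267*129*(T − 278) + 1.13*4180*(T − 28.6) = 0
(34.44 + 4723.4) T = 34.44*278 + 4723.4*28.6
T = 144664 / 4757.8 = 30.4 °C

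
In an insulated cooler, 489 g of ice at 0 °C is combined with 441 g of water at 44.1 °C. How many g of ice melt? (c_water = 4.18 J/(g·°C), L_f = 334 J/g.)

m_melted ≈ 243 g

Cooling the water to 0 °C releases 441·4.18·44.1 = 81293 J.
Fully melting the ice requires m_ice L_f = 489·334 = 163326 J.
That's not enough to melt it all — equilibrium is at 0 °C with ice remaining.
m_melted·334 = 81293  ⇒  m_melted ≈ 243.4 g.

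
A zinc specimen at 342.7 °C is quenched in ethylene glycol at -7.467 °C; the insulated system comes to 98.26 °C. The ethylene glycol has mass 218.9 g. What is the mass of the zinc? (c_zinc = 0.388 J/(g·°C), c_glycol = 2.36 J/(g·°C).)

Let T be the final temperature. ΣQ_i = 0:
m·0.388·(98.26 − 342.7) + 218.9·2.36·(98.26 − (-7.467)) = 0
-94.84 m = -54619
m = -54619/-94.84 ≈ 575.9 g

m ≈ 576 g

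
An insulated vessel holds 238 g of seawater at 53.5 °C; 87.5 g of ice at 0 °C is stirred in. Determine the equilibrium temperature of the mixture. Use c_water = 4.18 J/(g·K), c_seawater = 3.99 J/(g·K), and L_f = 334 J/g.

T_f ≈ 16.4 °C

Setting the total heat transfer to zero:
melt ice: 87.5×334 = 29225; meltwater 0→T: 87.5×4.18×T = 365.75 T; seawater: 949.62(T − 53.5)
1315.4 T = 50805 − 29225 = 21580
T ≈ 16.41 °C (positive, so assuming full melt was valid).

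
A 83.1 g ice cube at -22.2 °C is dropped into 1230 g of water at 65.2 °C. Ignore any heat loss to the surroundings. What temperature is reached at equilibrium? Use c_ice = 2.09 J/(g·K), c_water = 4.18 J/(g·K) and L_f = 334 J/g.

T_f ≈ 55.3 °C

Energy balance with sensible and latent terms:
warm ice to 0 °C: 83.1×2.09×(0 − (-22.2)) = 3855.7; melt ice: 83.1×334 = 27755; warm the meltwater: 347.36 T; water cools: 1230×4.18×(T − 65.2) = 5141.4(T − 65.2)
5488.8 T = 335219 − 31611 = 303608
T ≈ 55.31 °C. Since T > 0 °C, the all-ice-melts assumption holds.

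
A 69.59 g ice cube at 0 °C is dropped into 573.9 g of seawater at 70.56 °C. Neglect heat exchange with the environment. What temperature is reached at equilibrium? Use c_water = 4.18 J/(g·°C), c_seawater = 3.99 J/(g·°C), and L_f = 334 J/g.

Conservation of energy gives ΣQ = 0:
fusion: m_ice L_f = 69.59·334 = 23243; warm the meltwater: 290.89 T; seawater: 2289.9(T − 70.56)
2580.7 T = 161573 − 23243 = 138330
T ≈ 53.60 °C. Since T > 0 °C, the all-ice-melts assumption holds.

T_f ≈ 53.6 °C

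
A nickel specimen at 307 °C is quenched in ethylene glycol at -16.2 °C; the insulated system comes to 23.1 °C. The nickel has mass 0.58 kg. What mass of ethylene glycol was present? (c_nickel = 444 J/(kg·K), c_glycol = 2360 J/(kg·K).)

m ≈ 0.788 kg

Energy conservation, ΣQ = 0:
0.58·444·(23.1 − 307) + m·2360·(23.1 − (-16.2)) = 0
92748 m = 73110
m = 73110/92748 ≈ 0.7883 kg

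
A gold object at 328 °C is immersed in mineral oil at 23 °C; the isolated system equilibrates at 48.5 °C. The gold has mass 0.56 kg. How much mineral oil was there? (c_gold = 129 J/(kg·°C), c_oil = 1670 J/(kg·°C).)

m ≈ 0.474 kg

Let T be the final temperature. ΣQ_i = 0:
0.56×129×(48.5 − 328) + m×1670×(48.5 − 23) = 0
42585 m = 20191
m = 20191/42585 ≈ 0.4741 kg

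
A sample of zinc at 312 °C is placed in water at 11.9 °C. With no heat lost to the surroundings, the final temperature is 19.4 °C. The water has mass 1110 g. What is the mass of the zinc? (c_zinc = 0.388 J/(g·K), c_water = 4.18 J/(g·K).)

m ≈ 307 g

Heat lost by the zinc = heat gained by the water:
m·0.388·(312 − 19.4) = 1110·4.18·(19.4 − 11.9)
113.53 m = 34798  ⇒  m ≈ 306.5 g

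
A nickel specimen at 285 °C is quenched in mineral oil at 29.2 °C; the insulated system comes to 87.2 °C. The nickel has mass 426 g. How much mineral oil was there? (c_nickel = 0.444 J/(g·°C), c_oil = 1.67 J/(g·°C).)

Let T be the final temperature. ΣQ_i = 0:
426·0.444·(87.2 − 285) + m·1.67·(87.2 − 29.2) = 0
96.86 m = 37413
m = 37413/96.86 ≈ 386.3 g

m ≈ 386 g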